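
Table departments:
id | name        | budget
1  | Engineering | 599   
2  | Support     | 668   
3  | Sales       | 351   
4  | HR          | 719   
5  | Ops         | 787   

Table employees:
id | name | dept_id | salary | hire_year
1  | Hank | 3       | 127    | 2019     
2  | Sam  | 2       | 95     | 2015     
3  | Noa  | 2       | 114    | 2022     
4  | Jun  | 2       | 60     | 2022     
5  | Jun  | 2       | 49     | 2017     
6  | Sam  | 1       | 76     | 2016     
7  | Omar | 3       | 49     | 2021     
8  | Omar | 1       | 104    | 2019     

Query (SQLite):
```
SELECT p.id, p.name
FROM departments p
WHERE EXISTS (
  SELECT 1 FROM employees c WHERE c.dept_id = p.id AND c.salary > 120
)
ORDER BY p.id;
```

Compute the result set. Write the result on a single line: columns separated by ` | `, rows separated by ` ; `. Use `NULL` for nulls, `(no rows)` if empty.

For each departments row, check whether any employees with matching dept_id has salary > 120.
Keep rows where that is true.

3 | Sales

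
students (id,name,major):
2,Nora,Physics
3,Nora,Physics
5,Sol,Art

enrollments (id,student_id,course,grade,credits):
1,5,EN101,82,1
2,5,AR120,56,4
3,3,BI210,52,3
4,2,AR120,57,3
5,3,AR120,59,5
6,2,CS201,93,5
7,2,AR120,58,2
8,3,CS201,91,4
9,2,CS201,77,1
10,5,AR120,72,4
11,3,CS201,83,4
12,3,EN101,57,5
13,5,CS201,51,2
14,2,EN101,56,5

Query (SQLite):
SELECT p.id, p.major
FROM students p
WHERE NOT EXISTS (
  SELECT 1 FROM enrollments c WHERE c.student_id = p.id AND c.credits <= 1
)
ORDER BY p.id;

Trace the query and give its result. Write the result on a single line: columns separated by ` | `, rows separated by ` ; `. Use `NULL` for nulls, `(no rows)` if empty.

3 | Physics

For each students row, check whether any enrollments with matching student_id has credits <= 1.
Keep rows where that is false.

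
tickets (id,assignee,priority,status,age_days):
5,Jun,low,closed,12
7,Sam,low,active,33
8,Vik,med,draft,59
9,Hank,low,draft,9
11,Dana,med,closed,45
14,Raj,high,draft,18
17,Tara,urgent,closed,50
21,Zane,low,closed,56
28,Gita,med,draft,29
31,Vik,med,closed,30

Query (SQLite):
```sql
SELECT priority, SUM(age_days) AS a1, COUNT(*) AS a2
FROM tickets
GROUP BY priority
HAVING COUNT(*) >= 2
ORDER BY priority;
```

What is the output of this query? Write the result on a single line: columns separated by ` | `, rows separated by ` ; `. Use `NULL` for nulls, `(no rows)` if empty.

Group tickets by priority.
Per group compute: SUM(age_days), COUNT(*).
HAVING: drop groups with fewer than 2 rows.
  high: ids {14} → SUM(age_days)=18, COUNT(*)=1
  low: ids {5, 7, 9, 21} → SUM(age_days)=110, COUNT(*)=4
  med: ids {8, 11, 28, 31} → SUM(age_days)=163, COUNT(*)=4
  urgent: ids {17} → SUM(age_days)=50, COUNT(*)=1

low | 110 | 4 ; med | 163 | 4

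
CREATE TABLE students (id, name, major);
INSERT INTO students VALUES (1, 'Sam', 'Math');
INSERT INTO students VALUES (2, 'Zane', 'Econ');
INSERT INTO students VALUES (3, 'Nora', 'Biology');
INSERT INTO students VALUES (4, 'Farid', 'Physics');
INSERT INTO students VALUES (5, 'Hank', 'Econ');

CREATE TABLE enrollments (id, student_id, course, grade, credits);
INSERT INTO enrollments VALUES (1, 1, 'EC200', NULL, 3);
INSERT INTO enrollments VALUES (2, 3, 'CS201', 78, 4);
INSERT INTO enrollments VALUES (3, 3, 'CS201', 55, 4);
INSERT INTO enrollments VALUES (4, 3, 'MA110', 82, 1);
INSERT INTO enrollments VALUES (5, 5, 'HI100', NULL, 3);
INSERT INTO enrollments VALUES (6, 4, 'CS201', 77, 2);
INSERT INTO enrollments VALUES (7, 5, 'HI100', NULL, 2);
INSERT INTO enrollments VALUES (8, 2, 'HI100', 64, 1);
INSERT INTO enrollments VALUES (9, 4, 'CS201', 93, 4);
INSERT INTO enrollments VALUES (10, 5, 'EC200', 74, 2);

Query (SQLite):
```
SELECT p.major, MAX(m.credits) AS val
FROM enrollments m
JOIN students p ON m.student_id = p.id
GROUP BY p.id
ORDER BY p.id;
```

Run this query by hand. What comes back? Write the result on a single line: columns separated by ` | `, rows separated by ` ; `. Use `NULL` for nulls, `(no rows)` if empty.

Join each enrollments row to its students via student_id.
Group joined rows by students.id; compute MAX(m.credits) per group.
  1: ids {1} → MAX(m.credits)=3
  2: ids {8} → MAX(m.credits)=1
  3: ids {2, 3, 4} → MAX(m.credits)=4
  4: ids {6, 9} → MAX(m.credits)=4
  5: ids {5, 7, 10} → MAX(m.credits)=3

Math | 3 ; Econ | 1 ; Biology | 4 ; Physics | 4 ; Econ | 3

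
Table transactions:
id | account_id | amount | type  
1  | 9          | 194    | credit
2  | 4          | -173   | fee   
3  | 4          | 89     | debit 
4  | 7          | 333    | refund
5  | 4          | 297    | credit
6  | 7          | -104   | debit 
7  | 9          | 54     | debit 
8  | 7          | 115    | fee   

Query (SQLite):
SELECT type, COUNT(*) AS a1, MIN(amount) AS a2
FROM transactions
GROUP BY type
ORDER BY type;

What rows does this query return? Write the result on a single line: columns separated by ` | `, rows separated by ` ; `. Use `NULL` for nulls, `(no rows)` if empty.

Group transactions by type.
Per group compute: COUNT(*), MIN(amount).
  credit: ids {1, 5} → COUNT(*)=2, MIN(amount)=194
  debit: ids {3, 6, 7} → COUNT(*)=3, MIN(amount)=-104
  fee: ids {2, 8} → COUNT(*)=2, MIN(amount)=-173
  refund: ids {4} → COUNT(*)=1, MIN(amount)=333

credit | 2 | 194 ; debit | 3 | -104 ; fee | 2 | -173 ; refund | 1 | 333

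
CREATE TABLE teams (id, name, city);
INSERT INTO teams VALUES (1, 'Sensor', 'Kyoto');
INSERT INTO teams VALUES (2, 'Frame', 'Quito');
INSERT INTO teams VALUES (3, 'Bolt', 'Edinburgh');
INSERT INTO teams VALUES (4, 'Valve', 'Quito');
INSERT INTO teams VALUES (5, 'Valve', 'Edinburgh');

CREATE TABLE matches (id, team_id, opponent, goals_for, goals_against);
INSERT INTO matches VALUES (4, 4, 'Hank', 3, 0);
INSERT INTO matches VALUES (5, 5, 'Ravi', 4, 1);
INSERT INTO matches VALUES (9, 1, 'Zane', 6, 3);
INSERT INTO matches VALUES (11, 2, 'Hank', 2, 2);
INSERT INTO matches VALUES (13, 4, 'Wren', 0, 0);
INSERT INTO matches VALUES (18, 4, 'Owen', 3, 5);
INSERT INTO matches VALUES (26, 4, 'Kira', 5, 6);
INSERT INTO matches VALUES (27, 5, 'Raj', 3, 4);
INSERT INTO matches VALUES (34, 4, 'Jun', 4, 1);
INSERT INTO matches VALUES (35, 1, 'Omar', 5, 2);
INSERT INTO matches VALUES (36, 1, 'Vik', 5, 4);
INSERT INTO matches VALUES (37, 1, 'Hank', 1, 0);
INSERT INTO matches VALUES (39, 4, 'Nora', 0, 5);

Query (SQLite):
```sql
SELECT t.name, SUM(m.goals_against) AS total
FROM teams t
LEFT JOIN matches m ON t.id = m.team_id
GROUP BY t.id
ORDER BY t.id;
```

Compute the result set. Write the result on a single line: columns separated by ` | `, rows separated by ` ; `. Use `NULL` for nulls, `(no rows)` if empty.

Sensor | 9 ; Frame | 2 ; Bolt | NULL ; Valve | 17 ; Valve | 5

LEFT JOIN keeps every teams row; unmatched ones get NULL for matches columns.
Group by teams.id and compute SUM(m.goals_against). SUM over an all-NULL group is NULL.
  1: ids {9, 35, 36, 37} → SUM(m.goals_against)=9
  2: ids {11} → SUM(m.goals_against)=2
  3: ids {—} → SUM(m.goals_against)=NULL
  4: ids {4, 13, 18, 26, 34, 39} → SUM(m.goals_against)=17
  5: ids {5, 27} → SUM(m.goals_against)=5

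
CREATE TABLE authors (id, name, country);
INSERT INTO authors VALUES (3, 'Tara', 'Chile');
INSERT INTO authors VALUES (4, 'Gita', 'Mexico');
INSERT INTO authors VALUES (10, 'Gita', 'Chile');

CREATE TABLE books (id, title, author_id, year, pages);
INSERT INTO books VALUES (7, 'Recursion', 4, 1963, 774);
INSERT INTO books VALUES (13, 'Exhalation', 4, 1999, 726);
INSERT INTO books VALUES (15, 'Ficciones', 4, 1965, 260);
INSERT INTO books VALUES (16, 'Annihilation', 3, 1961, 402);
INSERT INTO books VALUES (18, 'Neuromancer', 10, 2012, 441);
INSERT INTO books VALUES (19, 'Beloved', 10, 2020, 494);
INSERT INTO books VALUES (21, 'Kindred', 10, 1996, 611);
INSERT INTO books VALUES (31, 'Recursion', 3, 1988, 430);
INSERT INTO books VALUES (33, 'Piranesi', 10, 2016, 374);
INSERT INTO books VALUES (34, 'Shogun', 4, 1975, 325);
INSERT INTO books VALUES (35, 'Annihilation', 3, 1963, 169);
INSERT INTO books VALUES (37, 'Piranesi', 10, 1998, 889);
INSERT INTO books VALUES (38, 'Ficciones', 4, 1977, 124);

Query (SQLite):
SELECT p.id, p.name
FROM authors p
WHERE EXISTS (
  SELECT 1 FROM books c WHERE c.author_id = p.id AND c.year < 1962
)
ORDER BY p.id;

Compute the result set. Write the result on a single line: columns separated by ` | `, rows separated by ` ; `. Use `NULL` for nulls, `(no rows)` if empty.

For each authors row, check whether any books with matching author_id has year < 1962.
Keep rows where that is true.

3 | Tara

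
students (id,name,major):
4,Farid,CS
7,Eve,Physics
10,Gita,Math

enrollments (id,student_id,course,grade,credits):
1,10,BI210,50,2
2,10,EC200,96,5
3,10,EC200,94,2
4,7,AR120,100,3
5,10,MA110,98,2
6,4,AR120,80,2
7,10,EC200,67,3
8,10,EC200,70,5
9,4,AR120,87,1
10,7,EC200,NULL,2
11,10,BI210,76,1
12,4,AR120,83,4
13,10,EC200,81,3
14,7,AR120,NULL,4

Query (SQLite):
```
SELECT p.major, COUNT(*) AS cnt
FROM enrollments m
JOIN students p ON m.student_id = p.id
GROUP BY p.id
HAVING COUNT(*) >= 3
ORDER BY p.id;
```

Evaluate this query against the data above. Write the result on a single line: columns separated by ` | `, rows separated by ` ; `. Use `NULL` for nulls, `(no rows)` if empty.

CS | 3 ; Physics | 3 ; Math | 8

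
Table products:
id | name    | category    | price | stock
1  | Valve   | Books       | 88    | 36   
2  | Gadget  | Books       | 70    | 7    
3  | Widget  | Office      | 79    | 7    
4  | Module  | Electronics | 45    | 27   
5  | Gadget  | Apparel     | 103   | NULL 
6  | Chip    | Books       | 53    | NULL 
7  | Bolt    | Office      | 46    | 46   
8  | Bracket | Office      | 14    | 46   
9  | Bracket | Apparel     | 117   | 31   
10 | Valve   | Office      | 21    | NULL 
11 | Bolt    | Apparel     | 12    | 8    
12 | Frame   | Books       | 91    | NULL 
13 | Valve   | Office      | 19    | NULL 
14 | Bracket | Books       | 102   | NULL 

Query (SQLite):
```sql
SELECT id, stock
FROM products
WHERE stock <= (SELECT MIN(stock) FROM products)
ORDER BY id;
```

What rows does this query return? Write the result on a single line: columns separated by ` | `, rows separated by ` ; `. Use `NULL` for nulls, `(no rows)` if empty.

2 | 7 ; 3 | 7

Scalar subquery: MIN(stock) over all products rows = 7.
Keep rows where stock <= that value.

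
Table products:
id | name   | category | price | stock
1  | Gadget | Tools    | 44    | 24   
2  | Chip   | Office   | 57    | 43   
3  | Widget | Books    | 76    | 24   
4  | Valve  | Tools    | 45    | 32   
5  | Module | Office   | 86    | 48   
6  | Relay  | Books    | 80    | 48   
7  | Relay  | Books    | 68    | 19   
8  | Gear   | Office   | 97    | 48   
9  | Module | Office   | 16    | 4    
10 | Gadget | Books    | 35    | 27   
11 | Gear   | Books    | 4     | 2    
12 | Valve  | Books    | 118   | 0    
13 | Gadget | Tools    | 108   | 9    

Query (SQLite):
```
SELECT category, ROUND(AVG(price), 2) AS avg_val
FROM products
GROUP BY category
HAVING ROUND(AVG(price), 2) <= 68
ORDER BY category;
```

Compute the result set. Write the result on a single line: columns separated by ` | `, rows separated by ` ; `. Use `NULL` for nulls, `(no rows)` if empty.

Books | 63.5 ; Office | 64 ; Tools | 65.67

Partition products by category; compute ROUND(AVG(price), 2) within each group.
HAVING: keep groups where ROUND(AVG(price), 2) <= 68.
  Books: ids {3, 6, 7, 10, 11, 12} → ROUND(AVG(price), 2)=63.5
  Office: ids {2, 5, 8, 9} → ROUND(AVG(price), 2)=64
  Tools: ids {1, 4, 13} → ROUND(AVG(price), 2)=65.67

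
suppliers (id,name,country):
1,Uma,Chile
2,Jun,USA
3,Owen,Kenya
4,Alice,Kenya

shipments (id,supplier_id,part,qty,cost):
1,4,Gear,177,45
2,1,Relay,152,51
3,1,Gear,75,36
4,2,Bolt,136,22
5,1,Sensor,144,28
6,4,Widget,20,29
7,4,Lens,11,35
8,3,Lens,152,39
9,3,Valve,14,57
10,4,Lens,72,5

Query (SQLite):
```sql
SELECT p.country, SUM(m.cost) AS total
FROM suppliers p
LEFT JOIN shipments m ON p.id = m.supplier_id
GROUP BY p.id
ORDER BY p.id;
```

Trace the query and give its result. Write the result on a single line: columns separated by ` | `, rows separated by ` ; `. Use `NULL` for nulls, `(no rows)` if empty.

Chile | 115 ; USA | 22 ; Kenya | 96 ; Kenya | 114

LEFT JOIN keeps every suppliers row; unmatched ones get NULL for shipments columns.
Group by suppliers.id and compute SUM(m.cost). SUM over an all-NULL group is NULL.
  1: ids {2, 3, 5} → SUM(m.cost)=115
  2: ids {4} → SUM(m.cost)=22
  3: ids {8, 9} → SUM(m.cost)=96
  4: ids {1, 6, 7, 10} → SUM(m.cost)=114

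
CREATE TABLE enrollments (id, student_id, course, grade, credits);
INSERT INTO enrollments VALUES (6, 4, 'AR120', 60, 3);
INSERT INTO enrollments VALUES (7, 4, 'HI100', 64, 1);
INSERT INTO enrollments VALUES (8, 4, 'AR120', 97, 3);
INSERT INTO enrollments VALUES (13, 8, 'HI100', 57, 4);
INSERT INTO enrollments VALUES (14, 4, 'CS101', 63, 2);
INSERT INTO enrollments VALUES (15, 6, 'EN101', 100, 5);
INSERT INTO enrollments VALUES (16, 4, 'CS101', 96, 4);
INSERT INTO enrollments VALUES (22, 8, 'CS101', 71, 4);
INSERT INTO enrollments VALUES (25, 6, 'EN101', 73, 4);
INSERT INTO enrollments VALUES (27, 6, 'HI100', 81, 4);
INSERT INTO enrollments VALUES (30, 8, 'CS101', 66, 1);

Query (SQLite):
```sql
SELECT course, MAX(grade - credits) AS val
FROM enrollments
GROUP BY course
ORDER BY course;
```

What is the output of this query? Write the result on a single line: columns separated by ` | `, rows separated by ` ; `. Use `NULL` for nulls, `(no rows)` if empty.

For each row compute grade - credits.
Group by course; take MAX of the expression per group.
  AR120: ids {6, 8} → MAX(grade - credits)=94
  CS101: ids {14, 16, 22, 30} → MAX(grade - credits)=92
  EN101: ids {15, 25} → MAX(grade - credits)=95
  HI100: ids {7, 13, 27} → MAX(grade - credits)=77

AR120 | 94 ; CS101 | 92 ; EN101 | 95 ; HI100 | 77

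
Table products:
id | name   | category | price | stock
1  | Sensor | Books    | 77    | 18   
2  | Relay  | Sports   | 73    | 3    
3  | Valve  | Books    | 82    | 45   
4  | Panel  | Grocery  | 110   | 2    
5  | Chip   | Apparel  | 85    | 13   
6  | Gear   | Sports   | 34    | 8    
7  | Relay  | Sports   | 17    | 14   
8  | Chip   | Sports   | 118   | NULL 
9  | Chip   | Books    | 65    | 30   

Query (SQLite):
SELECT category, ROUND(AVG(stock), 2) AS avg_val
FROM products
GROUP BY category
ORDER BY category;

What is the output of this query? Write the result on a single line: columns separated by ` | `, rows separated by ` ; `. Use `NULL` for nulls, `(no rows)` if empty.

Partition products by category; compute ROUND(AVG(stock), 2) within each group.
  Apparel: ids {5} → ROUND(AVG(stock), 2)=13
  Books: ids {1, 3, 9} → ROUND(AVG(stock), 2)=31
  Grocery: ids {4} → ROUND(AVG(stock), 2)=2
  Sports: ids {2, 6, 7, 8} → ROUND(AVG(stock), 2)=8.33

Apparel | 13 ; Books | 31 ; Grocery | 2 ; Sports | 8.33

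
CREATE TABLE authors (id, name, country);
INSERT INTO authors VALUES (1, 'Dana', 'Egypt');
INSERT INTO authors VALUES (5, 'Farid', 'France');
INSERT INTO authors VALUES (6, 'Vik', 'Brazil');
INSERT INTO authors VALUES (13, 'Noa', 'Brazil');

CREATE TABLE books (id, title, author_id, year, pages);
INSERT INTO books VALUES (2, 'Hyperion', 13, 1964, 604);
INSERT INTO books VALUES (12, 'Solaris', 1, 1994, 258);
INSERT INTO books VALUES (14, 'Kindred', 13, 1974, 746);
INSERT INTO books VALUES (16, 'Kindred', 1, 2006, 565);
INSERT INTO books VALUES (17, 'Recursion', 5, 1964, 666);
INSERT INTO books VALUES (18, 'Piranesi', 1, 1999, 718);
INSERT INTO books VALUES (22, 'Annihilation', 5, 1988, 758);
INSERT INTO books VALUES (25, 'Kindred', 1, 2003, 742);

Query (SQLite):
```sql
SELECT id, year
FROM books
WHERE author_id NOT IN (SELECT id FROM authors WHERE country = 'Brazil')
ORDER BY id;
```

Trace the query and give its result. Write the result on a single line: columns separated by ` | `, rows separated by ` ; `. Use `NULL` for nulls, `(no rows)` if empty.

Inner query: authors.id where country = 'Brazil'.
Outer: keep books rows whose author_id is not in that set.
Inner query → {6, 13}

12 | 1994 ; 16 | 2006 ; 17 | 1964 ; 18 | 1999 ; 22 | 1988 ; 25 | 2003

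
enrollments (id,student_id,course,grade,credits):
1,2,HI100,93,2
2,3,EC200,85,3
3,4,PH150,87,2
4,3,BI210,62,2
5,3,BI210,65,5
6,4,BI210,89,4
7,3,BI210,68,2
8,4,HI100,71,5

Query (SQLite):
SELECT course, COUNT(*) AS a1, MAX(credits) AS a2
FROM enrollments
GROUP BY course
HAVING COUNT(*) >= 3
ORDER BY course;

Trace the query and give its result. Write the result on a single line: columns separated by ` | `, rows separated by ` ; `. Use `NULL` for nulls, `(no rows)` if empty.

Group enrollments by course.
Per group compute: COUNT(*), MAX(credits).
HAVING: drop groups with fewer than 3 rows.
  BI210: ids {4, 5, 6, 7} → COUNT(*)=4, MAX(credits)=5
  EC200: ids {2} → COUNT(*)=1, MAX(credits)=3
  HI100: ids {1, 8} → COUNT(*)=2, MAX(credits)=5
  PH150: ids {3} → COUNT(*)=1, MAX(credits)=2

BI210 | 4 | 5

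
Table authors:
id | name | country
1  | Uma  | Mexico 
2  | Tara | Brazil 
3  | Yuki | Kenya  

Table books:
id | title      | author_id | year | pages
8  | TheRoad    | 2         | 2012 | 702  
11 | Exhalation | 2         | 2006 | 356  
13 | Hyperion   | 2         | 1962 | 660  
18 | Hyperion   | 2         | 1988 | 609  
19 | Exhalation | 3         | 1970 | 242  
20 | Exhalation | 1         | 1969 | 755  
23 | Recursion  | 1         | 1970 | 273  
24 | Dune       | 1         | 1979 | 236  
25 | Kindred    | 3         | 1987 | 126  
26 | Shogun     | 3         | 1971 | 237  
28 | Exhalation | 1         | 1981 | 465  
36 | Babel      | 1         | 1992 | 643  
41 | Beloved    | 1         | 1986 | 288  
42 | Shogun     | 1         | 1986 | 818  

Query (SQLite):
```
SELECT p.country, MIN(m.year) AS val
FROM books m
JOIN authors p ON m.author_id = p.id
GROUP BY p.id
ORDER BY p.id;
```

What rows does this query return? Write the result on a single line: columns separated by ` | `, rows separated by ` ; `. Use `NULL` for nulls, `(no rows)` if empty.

Mexico | 1969 ; Brazil | 1962 ; Kenya | 1970

Join each books row to its authors via author_id.
Group joined rows by authors.id; compute MIN(m.year) per group.
  1: ids {20, 23, 24, 28, 36, 41, 42} → MIN(m.year)=1969
  2: ids {8, 11, 13, 18} → MIN(m.year)=1962
  3: ids {19, 25, 26} → MIN(m.year)=1970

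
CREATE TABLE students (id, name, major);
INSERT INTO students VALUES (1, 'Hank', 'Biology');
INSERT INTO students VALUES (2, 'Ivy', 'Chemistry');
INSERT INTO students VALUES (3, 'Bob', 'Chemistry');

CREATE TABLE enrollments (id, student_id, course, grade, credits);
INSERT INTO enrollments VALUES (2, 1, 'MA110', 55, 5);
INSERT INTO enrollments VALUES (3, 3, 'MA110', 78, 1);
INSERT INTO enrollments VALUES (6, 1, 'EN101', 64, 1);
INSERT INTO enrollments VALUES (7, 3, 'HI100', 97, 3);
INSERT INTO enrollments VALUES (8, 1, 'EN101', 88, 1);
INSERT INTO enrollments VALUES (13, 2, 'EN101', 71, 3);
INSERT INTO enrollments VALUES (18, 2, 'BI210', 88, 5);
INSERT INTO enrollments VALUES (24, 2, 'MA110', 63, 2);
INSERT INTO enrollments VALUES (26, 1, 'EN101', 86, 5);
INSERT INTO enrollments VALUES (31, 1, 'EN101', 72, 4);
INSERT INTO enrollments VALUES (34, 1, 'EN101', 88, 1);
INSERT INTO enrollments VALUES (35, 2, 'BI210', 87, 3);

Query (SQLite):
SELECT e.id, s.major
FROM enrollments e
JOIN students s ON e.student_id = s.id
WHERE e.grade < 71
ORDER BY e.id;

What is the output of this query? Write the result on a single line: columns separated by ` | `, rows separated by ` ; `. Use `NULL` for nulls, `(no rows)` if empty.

Each enrollments row matches the students row where student_id = students.id.
Then keep rows with e.grade < 71.

2 | Biology ; 6 | Biology ; 24 | Chemistry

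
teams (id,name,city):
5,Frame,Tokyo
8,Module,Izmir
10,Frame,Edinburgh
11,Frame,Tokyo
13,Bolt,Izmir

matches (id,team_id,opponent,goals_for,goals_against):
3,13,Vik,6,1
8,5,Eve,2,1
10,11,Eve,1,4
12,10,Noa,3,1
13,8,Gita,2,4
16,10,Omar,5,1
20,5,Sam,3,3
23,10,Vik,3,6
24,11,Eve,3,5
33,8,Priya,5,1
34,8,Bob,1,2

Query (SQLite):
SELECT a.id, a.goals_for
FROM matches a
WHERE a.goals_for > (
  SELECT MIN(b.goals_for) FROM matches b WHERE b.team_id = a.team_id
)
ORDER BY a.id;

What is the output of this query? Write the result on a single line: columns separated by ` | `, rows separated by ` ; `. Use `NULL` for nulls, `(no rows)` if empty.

For each matches row a, compute MIN(goals_for) over rows sharing a.team_id.
Keep row a if a.goals_for > that per-group MIN.
  team_id=5: MIN(goals_for) = 2
  team_id=8: MIN(goals_for) = 1
  team_id=10: MIN(goals_for) = 3
  team_id=11: MIN(goals_for) = 1
  team_id=13: MIN(goals_for) = 6

13 | 2 ; 16 | 5 ; 20 | 3 ; 24 | 3 ; 33 | 5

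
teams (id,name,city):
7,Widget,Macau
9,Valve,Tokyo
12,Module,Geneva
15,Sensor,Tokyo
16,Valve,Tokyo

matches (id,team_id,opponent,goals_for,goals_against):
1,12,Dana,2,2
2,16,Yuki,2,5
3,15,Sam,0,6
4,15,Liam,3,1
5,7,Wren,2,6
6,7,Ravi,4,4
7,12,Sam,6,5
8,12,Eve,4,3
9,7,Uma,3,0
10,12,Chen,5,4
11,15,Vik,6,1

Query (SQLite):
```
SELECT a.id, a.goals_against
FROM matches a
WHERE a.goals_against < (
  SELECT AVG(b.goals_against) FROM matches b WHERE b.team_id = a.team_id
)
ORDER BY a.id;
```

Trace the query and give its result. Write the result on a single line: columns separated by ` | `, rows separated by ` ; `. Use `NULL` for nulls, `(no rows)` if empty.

1 | 2 ; 4 | 1 ; 8 | 3 ; 9 | 0 ; 11 | 1

For each matches row a, compute AVG(goals_against) over rows sharing a.team_id.
Keep row a if a.goals_against < that per-group AVG.
  team_id=7: AVG(goals_against) = 3.333333
  team_id=12: AVG(goals_against) = 3.5
  team_id=15: AVG(goals_against) = 2.666667
  team_id=16: AVG(goals_against) = 5.0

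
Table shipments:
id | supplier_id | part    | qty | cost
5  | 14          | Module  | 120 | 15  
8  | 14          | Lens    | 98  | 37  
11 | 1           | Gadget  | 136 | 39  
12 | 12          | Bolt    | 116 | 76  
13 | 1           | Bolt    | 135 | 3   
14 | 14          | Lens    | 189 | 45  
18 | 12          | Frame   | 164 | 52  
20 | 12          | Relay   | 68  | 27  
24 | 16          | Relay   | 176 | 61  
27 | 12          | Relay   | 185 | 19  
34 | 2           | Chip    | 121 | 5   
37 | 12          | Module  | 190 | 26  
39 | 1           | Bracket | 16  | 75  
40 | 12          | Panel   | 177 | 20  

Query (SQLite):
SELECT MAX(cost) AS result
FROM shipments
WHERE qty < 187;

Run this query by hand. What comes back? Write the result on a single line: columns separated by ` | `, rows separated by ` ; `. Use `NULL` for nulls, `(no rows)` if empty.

76

Rows where qty < 187 → cost values: [15, 37, 39, 76, 3, 52, 27, 61, 19, 5, 75, 20].
MAX of non-NULL values = 76.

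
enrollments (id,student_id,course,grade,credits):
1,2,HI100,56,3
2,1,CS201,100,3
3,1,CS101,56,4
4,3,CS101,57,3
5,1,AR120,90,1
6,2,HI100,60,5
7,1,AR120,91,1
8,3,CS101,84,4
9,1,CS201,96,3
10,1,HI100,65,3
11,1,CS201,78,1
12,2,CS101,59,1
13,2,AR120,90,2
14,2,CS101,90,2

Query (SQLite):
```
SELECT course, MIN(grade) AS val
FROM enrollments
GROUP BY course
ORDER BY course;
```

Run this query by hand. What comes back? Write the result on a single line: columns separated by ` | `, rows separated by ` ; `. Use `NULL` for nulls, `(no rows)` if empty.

Partition enrollments by course; compute MIN(grade) within each group.
  AR120: ids {5, 7, 13} → MIN(grade)=90
  CS101: ids {3, 4, 8, 12, 14} → MIN(grade)=56
  CS201: ids {2, 9, 11} → MIN(grade)=78
  HI100: ids {1, 6, 10} → MIN(grade)=56

AR120 | 90 ; CS101 | 56 ; CS201 | 78 ; HI100 | 56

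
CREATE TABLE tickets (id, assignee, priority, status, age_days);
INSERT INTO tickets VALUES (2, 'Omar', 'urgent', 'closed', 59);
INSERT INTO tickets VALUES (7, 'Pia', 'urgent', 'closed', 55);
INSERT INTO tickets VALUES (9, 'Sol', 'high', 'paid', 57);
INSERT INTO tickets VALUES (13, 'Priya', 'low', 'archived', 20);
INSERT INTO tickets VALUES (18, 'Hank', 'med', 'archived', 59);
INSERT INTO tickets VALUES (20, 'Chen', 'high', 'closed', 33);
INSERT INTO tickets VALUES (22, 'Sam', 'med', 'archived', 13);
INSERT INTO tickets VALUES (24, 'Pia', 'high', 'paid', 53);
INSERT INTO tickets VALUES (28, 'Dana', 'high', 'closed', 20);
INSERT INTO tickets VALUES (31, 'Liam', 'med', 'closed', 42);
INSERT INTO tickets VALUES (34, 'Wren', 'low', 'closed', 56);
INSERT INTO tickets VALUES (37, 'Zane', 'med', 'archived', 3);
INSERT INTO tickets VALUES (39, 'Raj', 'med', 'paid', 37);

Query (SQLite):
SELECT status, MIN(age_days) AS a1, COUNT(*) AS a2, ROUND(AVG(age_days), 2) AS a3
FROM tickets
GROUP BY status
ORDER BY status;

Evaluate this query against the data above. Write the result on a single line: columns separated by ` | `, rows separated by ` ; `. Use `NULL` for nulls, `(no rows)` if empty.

archived | 3 | 4 | 23.75 ; closed | 20 | 6 | 44.17 ; paid | 37 | 3 | 49

Group tickets by status.
Per group compute: MIN(age_days), COUNT(*), ROUND(AVG(age_days), 2).
  archived: ids {13, 18, 22, 37} → MIN(age_days)=3, COUNT(*)=4, ROUND(AVG(age_days), 2)=23.75
  closed: ids {2, 7, 20, 28, 31, 34} → MIN(age_days)=20, COUNT(*)=6, ROUND(AVG(age_days), 2)=44.17
  paid: ids {9, 24, 39} → MIN(age_days)=37, COUNT(*)=3, ROUND(AVG(age_days), 2)=49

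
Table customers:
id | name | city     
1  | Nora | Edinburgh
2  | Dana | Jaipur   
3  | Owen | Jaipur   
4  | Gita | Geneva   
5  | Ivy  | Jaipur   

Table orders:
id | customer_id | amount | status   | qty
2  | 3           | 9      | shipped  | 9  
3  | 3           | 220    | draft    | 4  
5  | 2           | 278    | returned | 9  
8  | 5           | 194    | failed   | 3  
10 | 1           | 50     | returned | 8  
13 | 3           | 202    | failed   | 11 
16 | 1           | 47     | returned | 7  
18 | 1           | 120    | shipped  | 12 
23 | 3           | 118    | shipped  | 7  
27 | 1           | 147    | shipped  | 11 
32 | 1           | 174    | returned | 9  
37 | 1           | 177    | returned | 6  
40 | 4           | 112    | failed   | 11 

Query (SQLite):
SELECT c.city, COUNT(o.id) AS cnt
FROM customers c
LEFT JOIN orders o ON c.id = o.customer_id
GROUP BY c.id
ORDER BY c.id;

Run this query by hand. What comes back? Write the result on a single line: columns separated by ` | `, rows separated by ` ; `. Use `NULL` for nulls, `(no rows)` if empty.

Edinburgh | 6 ; Jaipur | 1 ; Jaipur | 4 ; Geneva | 1 ; Jaipur | 1

LEFT JOIN keeps every customers row; unmatched ones get NULL for orders columns.
Group by customers.id and compute COUNT(o.id). COUNT(col) of an all-NULL group is 0.
  1: ids {10, 16, 18, 27, 32, 37} → COUNT(o.id)=6
  2: ids {5} → COUNT(o.id)=1
  3: ids {2, 3, 13, 23} → COUNT(o.id)=4
  4: ids {40} → COUNT(o.id)=1
  5: ids {8} → COUNT(o.id)=1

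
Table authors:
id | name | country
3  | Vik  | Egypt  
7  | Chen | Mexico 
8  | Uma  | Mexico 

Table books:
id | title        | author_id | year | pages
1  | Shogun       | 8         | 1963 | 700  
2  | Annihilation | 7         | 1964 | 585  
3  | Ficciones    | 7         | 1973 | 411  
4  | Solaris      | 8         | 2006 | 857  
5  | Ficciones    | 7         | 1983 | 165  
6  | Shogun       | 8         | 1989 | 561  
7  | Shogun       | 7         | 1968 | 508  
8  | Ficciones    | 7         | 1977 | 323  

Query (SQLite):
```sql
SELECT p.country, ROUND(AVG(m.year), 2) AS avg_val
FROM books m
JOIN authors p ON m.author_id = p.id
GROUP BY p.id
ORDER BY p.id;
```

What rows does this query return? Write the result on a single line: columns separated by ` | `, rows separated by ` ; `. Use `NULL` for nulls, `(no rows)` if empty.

Join each books row to its authors via author_id.
Group joined rows by authors.id; compute ROUND(AVG(m.year), 2) per group.
  7: ids {2, 3, 5, 7, 8} → ROUND(AVG(m.year), 2)=1973
  8: ids {1, 4, 6} → ROUND(AVG(m.year), 2)=1986

Mexico | 1973 ; Mexico | 1986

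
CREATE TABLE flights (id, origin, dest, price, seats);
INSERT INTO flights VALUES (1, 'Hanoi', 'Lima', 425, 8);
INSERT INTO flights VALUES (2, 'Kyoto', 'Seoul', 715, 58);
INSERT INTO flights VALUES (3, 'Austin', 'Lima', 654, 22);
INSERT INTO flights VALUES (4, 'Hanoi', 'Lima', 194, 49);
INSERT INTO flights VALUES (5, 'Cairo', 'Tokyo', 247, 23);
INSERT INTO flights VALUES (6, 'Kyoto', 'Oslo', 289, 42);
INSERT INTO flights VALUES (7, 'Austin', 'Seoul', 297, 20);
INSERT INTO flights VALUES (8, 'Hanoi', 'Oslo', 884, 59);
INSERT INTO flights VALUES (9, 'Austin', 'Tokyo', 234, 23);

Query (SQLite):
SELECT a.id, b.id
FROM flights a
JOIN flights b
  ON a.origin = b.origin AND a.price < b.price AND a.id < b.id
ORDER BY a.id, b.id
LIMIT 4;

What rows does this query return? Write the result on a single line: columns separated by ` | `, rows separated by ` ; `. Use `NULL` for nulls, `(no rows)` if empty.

1 | 8 ; 4 | 8

Pairs (a,b) with same origin, a.price < b.price, a.id < b.id.
origin groups: Austin:{3,7,9} Cairo:{5} Hanoi:{1,4,8} Kyoto:{2,6}
Ordered by (a.id, b.id); first 4.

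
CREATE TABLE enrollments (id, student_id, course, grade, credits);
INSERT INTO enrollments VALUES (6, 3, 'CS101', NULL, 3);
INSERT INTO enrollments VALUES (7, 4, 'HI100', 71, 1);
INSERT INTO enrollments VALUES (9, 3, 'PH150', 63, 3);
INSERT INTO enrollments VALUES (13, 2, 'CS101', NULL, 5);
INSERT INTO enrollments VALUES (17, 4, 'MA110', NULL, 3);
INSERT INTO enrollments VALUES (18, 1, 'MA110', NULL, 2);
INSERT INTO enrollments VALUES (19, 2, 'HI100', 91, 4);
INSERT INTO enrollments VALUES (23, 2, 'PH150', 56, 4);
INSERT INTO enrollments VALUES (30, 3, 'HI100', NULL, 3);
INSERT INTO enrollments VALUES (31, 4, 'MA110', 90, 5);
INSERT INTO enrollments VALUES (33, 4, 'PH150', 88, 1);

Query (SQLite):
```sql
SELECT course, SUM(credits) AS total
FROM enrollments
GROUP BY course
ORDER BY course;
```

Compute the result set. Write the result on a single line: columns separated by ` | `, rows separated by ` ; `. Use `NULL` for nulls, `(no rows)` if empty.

CS101 | 8 ; HI100 | 8 ; MA110 | 10 ; PH150 | 8

Partition enrollments by course; compute SUM(credits) within each group.
  CS101: ids {6, 13} → SUM(credits)=8
  HI100: ids {7, 19, 30} → SUM(credits)=8
  MA110: ids {17, 18, 31} → SUM(credits)=10
  PH150: ids {9, 23, 33} → SUM(credits)=8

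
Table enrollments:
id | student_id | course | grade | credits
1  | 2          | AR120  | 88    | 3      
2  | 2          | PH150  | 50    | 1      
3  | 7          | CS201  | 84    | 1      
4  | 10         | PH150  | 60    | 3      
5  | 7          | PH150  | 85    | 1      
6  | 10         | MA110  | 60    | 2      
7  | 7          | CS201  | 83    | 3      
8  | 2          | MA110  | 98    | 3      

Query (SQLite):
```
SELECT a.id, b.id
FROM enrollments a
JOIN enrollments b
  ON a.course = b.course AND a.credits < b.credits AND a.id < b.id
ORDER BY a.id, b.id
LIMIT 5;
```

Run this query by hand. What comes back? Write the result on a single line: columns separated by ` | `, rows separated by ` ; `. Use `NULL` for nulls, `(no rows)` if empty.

Pairs (a,b) with same course, a.credits < b.credits, a.id < b.id.
course groups: AR120:{1} CS201:{3,7} MA110:{6,8} PH150:{2,4,5}
Ordered by (a.id, b.id); first 5.

2 | 4 ; 3 | 7 ; 6 | 8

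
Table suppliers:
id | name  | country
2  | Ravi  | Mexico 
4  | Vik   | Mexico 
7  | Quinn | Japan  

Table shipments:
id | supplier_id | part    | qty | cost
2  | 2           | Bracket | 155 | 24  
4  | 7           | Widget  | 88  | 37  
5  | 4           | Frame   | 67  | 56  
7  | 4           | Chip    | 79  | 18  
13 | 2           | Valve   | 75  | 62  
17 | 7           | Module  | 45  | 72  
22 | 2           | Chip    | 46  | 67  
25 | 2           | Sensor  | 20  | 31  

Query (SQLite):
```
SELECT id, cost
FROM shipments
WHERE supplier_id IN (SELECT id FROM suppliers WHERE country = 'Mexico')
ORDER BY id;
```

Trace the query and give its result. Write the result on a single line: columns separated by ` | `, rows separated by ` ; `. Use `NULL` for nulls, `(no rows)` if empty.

Inner query: suppliers.id where country = 'Mexico'.
Outer: keep shipments rows whose supplier_id is in that set.
Inner query → {2, 4}

2 | 24 ; 5 | 56 ; 7 | 18 ; 13 | 62 ; 22 | 67 ; 25 | 31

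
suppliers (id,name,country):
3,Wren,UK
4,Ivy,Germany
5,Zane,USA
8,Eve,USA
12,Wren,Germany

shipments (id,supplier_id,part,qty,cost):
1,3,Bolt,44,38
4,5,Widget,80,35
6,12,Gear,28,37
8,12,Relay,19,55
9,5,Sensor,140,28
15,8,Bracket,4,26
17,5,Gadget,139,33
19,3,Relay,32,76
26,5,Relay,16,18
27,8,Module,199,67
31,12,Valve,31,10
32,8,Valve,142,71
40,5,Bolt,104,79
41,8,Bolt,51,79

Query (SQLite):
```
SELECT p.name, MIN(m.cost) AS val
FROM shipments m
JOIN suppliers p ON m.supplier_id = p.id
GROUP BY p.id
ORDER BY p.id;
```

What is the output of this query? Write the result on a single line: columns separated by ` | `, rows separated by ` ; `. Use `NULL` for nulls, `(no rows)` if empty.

Wren | 38 ; Zane | 18 ; Eve | 26 ; Wren | 10

Join each shipments row to its suppliers via supplier_id.
Group joined rows by suppliers.id; compute MIN(m.cost) per group.
  3: ids {1, 19} → MIN(m.cost)=38
  5: ids {4, 9, 17, 26, 40} → MIN(m.cost)=18
  8: ids {15, 27, 32, 41} → MIN(m.cost)=26
  12: ids {6, 8, 31} → MIN(m.cost)=10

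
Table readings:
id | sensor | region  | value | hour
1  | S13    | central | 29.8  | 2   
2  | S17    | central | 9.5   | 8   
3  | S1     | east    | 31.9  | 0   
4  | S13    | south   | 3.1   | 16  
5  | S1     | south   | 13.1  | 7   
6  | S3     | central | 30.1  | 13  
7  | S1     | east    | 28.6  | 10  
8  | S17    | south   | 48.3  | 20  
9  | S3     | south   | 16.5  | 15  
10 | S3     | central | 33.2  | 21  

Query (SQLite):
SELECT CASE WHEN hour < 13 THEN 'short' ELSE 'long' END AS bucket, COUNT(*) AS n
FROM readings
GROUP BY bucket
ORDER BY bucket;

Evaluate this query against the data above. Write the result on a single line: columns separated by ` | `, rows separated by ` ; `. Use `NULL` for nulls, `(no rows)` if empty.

long | 5 ; short | 5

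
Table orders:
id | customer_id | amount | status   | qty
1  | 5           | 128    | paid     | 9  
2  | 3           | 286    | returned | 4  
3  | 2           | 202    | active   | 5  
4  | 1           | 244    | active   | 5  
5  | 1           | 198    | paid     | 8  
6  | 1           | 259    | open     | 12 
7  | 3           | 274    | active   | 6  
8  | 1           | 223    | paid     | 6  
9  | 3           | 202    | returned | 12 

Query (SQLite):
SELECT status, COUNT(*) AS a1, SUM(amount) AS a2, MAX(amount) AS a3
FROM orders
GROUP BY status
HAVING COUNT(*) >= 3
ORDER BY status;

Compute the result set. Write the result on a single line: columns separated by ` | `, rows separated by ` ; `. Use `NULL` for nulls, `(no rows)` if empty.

active | 3 | 720 | 274 ; paid | 3 | 549 | 223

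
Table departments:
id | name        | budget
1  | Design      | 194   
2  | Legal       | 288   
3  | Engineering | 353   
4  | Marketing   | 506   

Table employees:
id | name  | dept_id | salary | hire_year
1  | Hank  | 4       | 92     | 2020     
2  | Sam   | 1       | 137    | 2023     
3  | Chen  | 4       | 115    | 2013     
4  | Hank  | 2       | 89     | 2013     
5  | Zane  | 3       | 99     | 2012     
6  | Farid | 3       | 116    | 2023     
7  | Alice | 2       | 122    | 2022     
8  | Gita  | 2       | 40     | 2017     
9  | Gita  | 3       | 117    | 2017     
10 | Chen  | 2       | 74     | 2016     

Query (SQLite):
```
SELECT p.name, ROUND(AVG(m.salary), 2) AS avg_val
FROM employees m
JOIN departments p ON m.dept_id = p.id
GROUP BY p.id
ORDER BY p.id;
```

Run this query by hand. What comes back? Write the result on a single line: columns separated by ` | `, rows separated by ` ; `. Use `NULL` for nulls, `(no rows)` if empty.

Join each employees row to its departments via dept_id.
Group joined rows by departments.id; compute ROUND(AVG(m.salary), 2) per group.
  1: ids {2} → ROUND(AVG(m.salary), 2)=137
  2: ids {4, 7, 8, 10} → ROUND(AVG(m.salary), 2)=81.25
  3: ids {5, 6, 9} → ROUND(AVG(m.salary), 2)=110.67
  4: ids {1, 3} → ROUND(AVG(m.salary), 2)=103.5

Design | 137 ; Legal | 81.25 ; Engineering | 110.67 ; Marketing | 103.5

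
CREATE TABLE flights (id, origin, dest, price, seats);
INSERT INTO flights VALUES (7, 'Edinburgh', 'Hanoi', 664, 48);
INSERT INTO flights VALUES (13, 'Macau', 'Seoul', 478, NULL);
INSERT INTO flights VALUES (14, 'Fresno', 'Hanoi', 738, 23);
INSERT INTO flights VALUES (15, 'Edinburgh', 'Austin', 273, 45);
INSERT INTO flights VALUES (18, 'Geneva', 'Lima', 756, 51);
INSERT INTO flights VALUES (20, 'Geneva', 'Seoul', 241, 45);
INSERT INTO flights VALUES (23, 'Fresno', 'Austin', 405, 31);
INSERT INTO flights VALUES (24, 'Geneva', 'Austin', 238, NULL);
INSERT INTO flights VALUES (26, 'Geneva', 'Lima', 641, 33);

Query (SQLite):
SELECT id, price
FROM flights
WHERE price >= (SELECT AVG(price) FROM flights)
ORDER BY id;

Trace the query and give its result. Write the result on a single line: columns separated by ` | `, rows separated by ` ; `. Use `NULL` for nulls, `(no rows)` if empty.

Scalar subquery: AVG(price) over all flights rows = 492.666667 (≈; comparison uses full precision).
Keep rows where price >= that value.

7 | 664 ; 14 | 738 ; 18 | 756 ; 26 | 641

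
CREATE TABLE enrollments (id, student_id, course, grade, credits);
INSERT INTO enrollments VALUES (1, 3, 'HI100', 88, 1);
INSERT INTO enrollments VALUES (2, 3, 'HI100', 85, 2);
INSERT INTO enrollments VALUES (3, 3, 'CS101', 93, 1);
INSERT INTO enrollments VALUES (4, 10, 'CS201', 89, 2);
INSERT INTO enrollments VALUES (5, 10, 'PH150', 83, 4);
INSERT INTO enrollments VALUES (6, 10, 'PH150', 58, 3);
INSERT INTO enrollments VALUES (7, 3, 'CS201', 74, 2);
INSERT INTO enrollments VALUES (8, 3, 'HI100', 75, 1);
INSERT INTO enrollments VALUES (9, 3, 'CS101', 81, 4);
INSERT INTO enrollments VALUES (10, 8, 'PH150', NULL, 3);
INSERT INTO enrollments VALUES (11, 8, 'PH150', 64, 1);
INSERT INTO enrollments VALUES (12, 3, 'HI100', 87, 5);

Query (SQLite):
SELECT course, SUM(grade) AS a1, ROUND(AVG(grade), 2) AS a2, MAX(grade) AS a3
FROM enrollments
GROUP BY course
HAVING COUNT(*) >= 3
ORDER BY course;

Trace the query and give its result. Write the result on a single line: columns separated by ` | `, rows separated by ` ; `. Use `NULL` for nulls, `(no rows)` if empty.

HI100 | 335 | 83.75 | 88 ; PH150 | 205 | 68.33 | 83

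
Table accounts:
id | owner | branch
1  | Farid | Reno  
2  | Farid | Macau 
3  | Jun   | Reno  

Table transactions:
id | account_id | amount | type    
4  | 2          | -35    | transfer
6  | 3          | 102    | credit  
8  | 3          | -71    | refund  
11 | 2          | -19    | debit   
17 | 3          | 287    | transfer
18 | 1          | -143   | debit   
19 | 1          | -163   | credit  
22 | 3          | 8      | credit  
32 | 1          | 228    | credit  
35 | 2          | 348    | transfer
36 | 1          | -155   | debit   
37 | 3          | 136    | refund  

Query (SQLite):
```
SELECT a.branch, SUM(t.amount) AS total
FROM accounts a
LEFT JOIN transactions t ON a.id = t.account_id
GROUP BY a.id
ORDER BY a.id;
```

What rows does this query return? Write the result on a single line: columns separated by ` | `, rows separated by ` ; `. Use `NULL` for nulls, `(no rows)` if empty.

Reno | -233 ; Macau | 294 ; Reno | 462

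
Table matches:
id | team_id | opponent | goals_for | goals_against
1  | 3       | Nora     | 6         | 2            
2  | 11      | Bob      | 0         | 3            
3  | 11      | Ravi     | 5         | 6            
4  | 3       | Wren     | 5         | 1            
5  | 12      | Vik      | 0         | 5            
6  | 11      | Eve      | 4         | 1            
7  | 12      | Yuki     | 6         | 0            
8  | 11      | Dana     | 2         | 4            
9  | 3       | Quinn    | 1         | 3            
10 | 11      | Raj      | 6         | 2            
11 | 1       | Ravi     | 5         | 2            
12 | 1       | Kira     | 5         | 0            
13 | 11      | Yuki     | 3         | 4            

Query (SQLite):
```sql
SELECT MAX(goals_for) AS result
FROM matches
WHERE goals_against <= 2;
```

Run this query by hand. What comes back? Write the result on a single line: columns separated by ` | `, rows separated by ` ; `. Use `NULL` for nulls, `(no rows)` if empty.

Rows where goals_against <= 2 → goals_for values: [6, 5, 4, 6, 6, 5, 5].
MAX of non-NULL values = 6.

6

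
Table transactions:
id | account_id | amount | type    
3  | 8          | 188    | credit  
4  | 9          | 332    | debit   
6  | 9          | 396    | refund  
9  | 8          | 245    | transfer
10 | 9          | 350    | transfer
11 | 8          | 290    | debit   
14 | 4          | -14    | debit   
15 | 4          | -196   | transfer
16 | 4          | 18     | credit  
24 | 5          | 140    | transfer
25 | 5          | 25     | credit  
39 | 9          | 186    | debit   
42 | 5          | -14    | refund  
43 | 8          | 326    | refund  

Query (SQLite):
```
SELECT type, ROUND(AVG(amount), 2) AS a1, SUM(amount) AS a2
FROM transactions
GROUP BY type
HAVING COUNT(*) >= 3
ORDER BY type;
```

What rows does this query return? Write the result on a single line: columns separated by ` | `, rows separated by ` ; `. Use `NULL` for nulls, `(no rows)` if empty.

credit | 77 | 231 ; debit | 198.5 | 794 ; refund | 236 | 708 ; transfer | 134.75 | 539

Group transactions by type.
Per group compute: ROUND(AVG(amount), 2), SUM(amount).
HAVING: drop groups with fewer than 3 rows.
  credit: ids {3, 16, 25} → ROUND(AVG(amount), 2)=77, SUM(amount)=231
  debit: ids {4, 11, 14, 39} → ROUND(AVG(amount), 2)=198.5, SUM(amount)=794
  refund: ids {6, 42, 43} → ROUND(AVG(amount), 2)=236, SUM(amount)=708
  transfer: ids {9, 10, 15, 24} → ROUND(AVG(amount), 2)=134.75, SUM(amount)=539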